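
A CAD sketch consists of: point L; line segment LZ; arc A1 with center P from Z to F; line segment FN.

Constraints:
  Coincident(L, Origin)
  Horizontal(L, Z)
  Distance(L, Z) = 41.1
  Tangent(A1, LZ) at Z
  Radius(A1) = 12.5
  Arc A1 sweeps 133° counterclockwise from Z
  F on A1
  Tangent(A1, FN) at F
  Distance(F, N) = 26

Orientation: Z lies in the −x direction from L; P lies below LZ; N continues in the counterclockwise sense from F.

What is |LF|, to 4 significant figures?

54.46

L is at the origin; L and Z share the same y with |LZ| = 41.1 and Z on the −x side, so Z = (-41.10, 0.000). The tangent condition forces PZ to be normal to LZ, so P = Z + (0, -12.5) = (-41.10, -12.50). On A1, Z sits at bearing 90° from P; a 133° counterclockwise sweep puts F at bearing 223°, so F = P + 12.5·(cos 223°, sin 223°) = (-50.24, -21.02). Then |LF| = |F − L| = 54.46.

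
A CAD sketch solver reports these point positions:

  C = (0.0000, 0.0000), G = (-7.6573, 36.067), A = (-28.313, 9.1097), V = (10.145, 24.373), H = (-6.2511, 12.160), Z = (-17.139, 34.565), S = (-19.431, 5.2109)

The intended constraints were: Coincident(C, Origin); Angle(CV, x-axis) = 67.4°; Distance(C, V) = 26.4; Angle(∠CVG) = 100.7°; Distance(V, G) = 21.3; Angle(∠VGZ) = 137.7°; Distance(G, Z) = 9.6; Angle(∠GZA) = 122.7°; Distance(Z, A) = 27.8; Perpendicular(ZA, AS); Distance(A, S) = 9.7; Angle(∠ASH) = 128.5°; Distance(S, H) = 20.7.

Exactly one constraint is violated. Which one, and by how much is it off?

Distance(S, H) = 20.7 — off by 5.80.

C = (0.00, 0.00) ✓; CV at 67.40° ✓; |CV| = 26.40 ✓; ∠CVG = 100.7° ✓; |VG| = 21.30 ✓; ∠VGZ = 137.7° ✓; |GZ| = 9.600 ✓; ∠GZA = 122.7° ✓; |ZA| = 27.80 ✓; ∠(ZA, AS) = 90.00° ✓; |AS| = 9.700 ✓; ∠ASH = 128.5° ✓; |SH| = 14.90 ✗.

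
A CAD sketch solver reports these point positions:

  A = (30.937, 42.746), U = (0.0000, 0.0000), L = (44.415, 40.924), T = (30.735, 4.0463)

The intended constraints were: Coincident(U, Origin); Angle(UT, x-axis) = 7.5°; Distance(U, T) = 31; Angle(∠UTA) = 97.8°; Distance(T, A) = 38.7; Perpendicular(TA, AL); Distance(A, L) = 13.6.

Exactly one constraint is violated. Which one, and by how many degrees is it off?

Perpendicular(TA, AL) — off by 7.40°.

U = (0.00, 0.00) ✓; UT at 7.500° ✓; |UT| = 31.00 ✓; ∠UTA = 97.80° ✓; |TA| = 38.70 ✓; ∠(TA, AL) = 97.40° ✗; |AL| = 13.60 ✓.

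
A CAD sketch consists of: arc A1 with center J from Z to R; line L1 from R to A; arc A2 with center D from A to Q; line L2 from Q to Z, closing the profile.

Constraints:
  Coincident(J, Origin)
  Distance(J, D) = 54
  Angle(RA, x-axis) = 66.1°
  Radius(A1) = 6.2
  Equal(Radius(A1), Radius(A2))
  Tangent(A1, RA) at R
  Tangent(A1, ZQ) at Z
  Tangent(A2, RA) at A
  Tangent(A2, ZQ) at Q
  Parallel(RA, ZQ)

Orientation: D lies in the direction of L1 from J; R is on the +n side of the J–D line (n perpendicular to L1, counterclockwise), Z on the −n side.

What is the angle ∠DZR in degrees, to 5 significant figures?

83.450°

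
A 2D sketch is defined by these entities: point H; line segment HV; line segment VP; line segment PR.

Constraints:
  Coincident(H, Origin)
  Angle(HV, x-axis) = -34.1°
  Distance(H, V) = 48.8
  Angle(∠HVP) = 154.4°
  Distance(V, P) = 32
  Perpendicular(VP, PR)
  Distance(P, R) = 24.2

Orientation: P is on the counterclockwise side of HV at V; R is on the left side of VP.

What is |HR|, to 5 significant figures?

76.073

H is at the origin; HV runs at -34.1° with length 48.8, so V = 48.8·(cos -34.1°, sin -34.1°) = (40.409, -27.359). ∠HVP = 154.4°, so VP runs at -34.1° + (180° − 154.4°) = -8.5000° from the x-axis; with |VP| = 32.0, P = V + 32.0·(cos -8.5000°, sin -8.5000°) = (72.058, -32.089). The perpendicularity gives PR at right angles to VP; with |PR| = 24.2 on the left of VP, R = P + 24.2·(0.14781, 0.98902) = (75.635, -8.1549). Then |HR| = |R − H| = 76.073.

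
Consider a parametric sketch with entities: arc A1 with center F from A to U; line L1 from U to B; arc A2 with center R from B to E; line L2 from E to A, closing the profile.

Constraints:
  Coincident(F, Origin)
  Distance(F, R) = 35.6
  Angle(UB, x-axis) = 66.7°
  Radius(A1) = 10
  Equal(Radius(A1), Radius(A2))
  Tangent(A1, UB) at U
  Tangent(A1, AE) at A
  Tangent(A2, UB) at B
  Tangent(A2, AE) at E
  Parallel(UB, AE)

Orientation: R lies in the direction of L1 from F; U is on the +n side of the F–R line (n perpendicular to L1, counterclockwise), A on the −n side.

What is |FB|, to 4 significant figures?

36.98

The slot axis is L1's direction at 66.7°, so u = (cos 66.7°, sin 66.7°) = (0.3955, 0.9184) and n = (−sin 66.7°, cos 66.7°) = (-0.9184, 0.3955). F is at the origin and R lies 35.6 along u from F, so R = 35.6·u = (14.08, 32.70). Tangency of A1 to both parallel lines with radius 10.0 puts U and A at F ± 10.0·n: U = (-9.184, 3.955), A = (9.184, -3.955). Equal radii place B and E the same way about R: B = R + 10.0·n = (4.897, 36.65), E = R − 10.0·n = (23.27, 28.74). Then |FB| = |B − F| = 36.98.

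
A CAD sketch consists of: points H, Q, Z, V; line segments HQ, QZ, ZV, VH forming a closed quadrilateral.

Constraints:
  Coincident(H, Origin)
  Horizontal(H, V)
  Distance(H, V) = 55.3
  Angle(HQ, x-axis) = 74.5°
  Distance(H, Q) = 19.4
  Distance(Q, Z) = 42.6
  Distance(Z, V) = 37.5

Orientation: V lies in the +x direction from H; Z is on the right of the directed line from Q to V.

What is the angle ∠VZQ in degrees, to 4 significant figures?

83.53°

Checks: |QZ| = 42.60 ✓; |ZV| = 37.50 ✓.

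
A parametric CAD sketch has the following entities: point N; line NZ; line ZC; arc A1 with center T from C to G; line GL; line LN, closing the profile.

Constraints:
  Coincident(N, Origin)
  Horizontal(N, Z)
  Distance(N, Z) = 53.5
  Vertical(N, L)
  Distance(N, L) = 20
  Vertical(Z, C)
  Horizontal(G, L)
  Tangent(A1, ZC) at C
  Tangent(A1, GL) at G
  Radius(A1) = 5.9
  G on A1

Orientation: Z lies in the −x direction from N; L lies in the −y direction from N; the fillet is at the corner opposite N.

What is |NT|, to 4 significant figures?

49.64

N and L share the same x with |NL| = 20.0 and L on the −y side, so L = (0.000, -20.00). The virtual corner opposite N is at (-53.50, -20.00). Tangency of A1 to ZC means the radius TC is perpendicular to ZC and A1 meets GL tangentially, so TG is at right angles to GL, with radius 5.9, so the center T sits 5.9 in from both sides at T = (-47.60, -14.10). Then |NT| = |T − N| = 49.64.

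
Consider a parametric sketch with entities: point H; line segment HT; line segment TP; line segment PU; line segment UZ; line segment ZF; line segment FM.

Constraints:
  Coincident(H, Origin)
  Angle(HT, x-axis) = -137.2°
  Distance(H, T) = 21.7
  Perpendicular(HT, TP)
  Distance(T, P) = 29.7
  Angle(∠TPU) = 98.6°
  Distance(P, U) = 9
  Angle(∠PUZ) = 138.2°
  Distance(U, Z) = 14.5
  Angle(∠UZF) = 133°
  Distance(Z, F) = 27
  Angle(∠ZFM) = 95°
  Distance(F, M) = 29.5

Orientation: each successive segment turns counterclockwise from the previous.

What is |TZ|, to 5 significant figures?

31.245

H is at the origin; HT runs at -137.2° with length 21.7, so T = (-15.922, -14.744). HT is perpendicular to TP, so TP runs at -47.200°; with |TP| = 29.7, P = (4.2575, -36.536). ∠TPU = 98.6° gives PU at 34.200° from the x-axis; with |PU| = 9.0, U = (11.701, -31.477). ∠PUZ = 138.2° gives UZ at 76.000° from the x-axis; with |UZ| = 14.5, Z = (15.209, -17.408). Then |TZ| = |Z − T| = 31.245.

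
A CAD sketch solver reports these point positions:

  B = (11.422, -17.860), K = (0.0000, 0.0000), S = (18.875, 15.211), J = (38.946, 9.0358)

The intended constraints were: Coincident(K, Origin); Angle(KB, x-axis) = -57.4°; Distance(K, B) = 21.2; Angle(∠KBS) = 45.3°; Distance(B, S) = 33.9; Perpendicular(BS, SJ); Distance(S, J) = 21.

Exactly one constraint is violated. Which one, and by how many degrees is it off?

Perpendicular(BS, SJ) — off by 4.40°.

K = (0.00, 0.00) ✓; KB at -57.40° ✓; |KB| = 21.20 ✓; ∠KBS = 45.30° ✓; |BS| = 33.90 ✓; ∠(BS, SJ) = 94.40° ✗; |SJ| = 21.00 ✓.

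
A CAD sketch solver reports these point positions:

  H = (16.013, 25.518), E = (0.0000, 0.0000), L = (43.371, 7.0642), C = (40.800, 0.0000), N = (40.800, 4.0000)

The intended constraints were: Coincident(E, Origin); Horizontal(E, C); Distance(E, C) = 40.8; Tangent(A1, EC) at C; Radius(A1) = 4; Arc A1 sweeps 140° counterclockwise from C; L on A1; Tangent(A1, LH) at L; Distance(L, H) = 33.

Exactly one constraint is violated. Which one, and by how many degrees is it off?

Tangent(A1, LH) at L — off by 6.00°.

E = (0.00, 0.00) ✓; E.y = 0.00, C.y = 0.00 ✓; |EC| = 40.80 ✓; ∠(NC, CE) = 90.00° ✓; |NC| = 4.000 ✓; bearing(N→L) − bearing(N→C) = 140.0° ✓; |NL| = 4.000 ✓; ∠(NL, LH) = 84.00° ✗; |LH| = 33.00 ✓.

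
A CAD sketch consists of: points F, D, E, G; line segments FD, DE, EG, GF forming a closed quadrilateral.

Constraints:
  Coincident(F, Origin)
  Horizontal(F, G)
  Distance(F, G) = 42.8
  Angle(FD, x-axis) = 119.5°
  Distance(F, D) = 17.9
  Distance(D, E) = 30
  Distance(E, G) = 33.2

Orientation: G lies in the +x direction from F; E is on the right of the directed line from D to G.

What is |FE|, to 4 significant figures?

12.81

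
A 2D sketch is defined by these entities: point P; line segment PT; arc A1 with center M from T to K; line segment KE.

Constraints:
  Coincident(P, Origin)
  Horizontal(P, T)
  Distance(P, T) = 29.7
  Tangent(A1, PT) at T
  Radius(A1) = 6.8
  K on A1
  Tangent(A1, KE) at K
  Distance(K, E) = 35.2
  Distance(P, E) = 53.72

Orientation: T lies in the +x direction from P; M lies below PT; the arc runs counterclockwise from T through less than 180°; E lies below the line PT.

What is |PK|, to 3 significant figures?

24.7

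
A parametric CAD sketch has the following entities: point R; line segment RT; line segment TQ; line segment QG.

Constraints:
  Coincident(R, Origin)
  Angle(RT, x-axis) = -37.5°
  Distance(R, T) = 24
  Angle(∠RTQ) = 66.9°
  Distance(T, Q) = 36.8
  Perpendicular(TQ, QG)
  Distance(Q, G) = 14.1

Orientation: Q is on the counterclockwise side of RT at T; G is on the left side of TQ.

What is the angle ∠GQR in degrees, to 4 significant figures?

51.13°

R is at the origin; RT runs at -37.5° with length 24.0, so T = 24.0·(cos -37.5°, sin -37.5°) = (19.04, -14.61). ∠RTQ = 66.9°, so TQ runs at -37.5° + (180° − 66.9°) = 75.60° from the x-axis; with |TQ| = 36.8, Q = T + 36.8·(cos 75.60°, sin 75.60°) = (28.19, 21.03). The perpendicularity gives QG at right angles to TQ; with |QG| = 14.1 on the left of TQ, G = Q + 14.1·(-0.9686, 0.2487) = (14.54, 24.54). Then cos ∠GQR = QG·QR / (|QG||QR|), giving 51.13°.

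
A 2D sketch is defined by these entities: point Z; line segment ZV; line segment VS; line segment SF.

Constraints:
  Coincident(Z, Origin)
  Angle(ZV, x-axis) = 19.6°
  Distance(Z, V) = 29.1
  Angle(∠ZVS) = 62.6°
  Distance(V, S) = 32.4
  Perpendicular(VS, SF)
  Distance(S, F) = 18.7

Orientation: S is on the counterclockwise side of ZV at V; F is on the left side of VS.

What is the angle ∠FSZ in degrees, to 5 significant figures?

36.343°

Z is at the origin; ZV runs at 19.6° with length 29.1, so V = 29.1·(cos 19.6°, sin 19.6°) = (27.414, 9.7616). ∠ZVS = 62.6°, so VS runs at 19.6° + (180° − 62.6°) = 137.00° from the x-axis; with |VS| = 32.4, S = V + 32.4·(cos 137.00°, sin 137.00°) = (3.7180, 31.858). The perpendicularity gives SF at right angles to VS; with |SF| = 18.7 on the left of VS, F = S + 18.7·(-0.68200, -0.73135) = (-9.0354, 18.182). Then cos ∠FSZ = SF·SZ / (|SF||SZ|), giving 36.343°.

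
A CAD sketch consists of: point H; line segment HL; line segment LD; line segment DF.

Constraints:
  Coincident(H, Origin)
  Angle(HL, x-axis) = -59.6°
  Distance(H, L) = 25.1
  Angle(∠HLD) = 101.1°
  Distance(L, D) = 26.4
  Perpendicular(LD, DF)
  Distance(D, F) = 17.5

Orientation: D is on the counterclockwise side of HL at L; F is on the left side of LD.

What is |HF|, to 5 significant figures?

32.036

∠HLD = 101.1°, so LD runs at -59.6° + (180° − 101.1°) = 19.300° from the x-axis; with |LD| = 26.4, D = L + 26.4·(cos 19.300°, sin 19.300°) = (37.618, -12.924). LD ⟂ DF; with |DF| = 17.5 on the left of LD, F = D + 17.5·(-0.33051, 0.94380) = (31.834, 3.5930). Then |HF| = |F − H| = 32.036.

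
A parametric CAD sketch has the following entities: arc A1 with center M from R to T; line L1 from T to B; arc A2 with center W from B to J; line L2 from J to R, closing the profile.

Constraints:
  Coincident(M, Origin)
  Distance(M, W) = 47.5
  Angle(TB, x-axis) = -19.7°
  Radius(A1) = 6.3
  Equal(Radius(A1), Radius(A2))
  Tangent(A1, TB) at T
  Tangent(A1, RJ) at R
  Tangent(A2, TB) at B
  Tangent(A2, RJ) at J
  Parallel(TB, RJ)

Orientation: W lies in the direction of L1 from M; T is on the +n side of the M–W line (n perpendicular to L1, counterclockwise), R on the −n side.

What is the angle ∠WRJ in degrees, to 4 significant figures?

7.555°

The slot axis is L1's direction at -19.7°, so u = (cos -19.7°, sin -19.7°) = (0.9415, -0.3371) and n = (−sin -19.7°, cos -19.7°) = (0.3371, 0.9415). M is at the origin and W lies 47.5 along u from M, so W = 47.5·u = (44.72, -16.01). Tangency of A1 to both parallel lines with radius 6.3 puts T and R at M ± 6.3·n: T = (2.124, 5.931), R = (-2.124, -5.931). Equal radii place B and J the same way about W: B = W + 6.3·n = (46.84, -10.08), J = W − 6.3·n = (42.60, -21.94). Then cos ∠WRJ = RW·RJ / (|RW||RJ|), giving 7.555°.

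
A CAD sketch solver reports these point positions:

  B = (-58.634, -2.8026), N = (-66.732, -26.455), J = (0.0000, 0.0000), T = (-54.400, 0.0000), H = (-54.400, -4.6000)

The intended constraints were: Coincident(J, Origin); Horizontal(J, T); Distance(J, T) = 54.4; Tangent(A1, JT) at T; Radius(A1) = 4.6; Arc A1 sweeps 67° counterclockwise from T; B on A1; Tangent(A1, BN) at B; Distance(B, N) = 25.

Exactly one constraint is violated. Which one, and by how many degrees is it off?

Tangent(A1, BN) at B — off by 4.10°.

J = (0.00, 0.00) ✓; J.y = 0.00, T.y = 0.00 ✓; |JT| = 54.40 ✓; ∠(HT, TJ) = 90.00° ✓; |HT| = 4.600 ✓; bearing(H→B) − bearing(H→T) = 67.00° ✓; |HB| = 4.600 ✓; ∠(HB, BN) = 85.90° ✗; |BN| = 25.00 ✓.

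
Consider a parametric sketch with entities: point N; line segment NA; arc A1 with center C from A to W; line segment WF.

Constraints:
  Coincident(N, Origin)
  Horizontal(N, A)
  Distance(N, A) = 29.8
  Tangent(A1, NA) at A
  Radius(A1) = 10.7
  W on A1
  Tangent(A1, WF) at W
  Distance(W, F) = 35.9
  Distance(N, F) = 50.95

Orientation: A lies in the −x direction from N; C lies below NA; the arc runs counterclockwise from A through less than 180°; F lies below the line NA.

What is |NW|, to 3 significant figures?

42.2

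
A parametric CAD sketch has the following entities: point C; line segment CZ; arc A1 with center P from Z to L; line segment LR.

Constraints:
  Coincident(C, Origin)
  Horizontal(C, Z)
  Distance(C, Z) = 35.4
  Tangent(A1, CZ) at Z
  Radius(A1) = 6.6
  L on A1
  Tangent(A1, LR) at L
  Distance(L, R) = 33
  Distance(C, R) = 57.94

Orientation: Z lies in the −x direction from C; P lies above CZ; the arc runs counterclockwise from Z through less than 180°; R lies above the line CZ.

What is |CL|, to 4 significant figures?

30.75

Checks: |PZ| = 6.600 ✓; |PL| = 6.600 ✓; ∠(PL, LR) = 90.00° ✓; |LR| = 33.00 ✓; |CR| = 57.94 ✓.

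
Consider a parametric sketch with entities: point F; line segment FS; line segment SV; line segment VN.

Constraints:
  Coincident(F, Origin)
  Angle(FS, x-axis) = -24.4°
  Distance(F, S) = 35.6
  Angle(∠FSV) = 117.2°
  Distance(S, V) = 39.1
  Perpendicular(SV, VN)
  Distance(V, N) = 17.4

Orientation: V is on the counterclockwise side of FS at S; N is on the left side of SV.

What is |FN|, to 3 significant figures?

57.2

F is at the origin; FS runs at -24.4° with length 35.6, so S = 35.6·(cos -24.4°, sin -24.4°) = (32.4, -14.7). ∠FSV = 117.2°, so SV runs at -24.4° + (180° − 117.2°) = 38.4° from the x-axis; with |SV| = 39.1, V = S + 39.1·(cos 38.4°, sin 38.4°) = (63.1, 9.58). SV ⟂ VN; with |VN| = 17.4 on the left of SV, N = V + 17.4·(-0.621, 0.784) = (52.3, 23.2). Then |FN| = |N − F| = 57.2.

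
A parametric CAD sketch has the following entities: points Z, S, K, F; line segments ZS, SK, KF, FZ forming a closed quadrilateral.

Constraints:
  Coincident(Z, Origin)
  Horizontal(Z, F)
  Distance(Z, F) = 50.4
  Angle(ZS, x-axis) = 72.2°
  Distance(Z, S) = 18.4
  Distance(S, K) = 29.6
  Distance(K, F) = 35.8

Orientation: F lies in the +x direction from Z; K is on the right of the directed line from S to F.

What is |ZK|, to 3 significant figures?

19.0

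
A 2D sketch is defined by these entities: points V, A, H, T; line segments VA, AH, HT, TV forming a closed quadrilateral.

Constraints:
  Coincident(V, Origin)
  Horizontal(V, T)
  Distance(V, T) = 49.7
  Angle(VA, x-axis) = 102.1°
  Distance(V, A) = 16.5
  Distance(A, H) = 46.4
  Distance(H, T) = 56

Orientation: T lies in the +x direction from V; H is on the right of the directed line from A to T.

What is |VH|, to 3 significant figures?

30.0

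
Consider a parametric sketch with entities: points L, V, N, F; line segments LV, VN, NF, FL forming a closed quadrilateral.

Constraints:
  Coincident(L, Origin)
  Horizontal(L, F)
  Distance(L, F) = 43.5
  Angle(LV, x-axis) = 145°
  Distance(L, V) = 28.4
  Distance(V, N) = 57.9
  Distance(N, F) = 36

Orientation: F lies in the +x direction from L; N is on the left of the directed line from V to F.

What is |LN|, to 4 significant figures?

46.63

Checks: |VN| = 57.90 ✓; |NF| = 36.00 ✓.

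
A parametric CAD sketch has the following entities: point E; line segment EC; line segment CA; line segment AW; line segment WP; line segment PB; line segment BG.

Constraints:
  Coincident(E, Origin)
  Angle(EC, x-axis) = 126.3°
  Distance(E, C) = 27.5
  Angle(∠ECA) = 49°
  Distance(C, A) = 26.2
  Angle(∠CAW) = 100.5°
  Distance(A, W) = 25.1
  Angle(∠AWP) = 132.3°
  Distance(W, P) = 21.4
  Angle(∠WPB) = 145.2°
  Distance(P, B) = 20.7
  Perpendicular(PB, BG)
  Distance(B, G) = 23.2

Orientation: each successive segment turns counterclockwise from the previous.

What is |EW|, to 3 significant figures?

13.3

E is at the origin; EC runs at 126.3° with length 27.5, so C = (-16.3, 22.2). ∠ECA = 49.0° gives CA at -103° from the x-axis; with |CA| = 26.2, A = (-22.0, -3.40). ∠CAW = 100.5° gives AW at -23.2° from the x-axis; with |AW| = 25.1, W = (1.03, -13.3). Then |EW| = |W − E| = 13.3.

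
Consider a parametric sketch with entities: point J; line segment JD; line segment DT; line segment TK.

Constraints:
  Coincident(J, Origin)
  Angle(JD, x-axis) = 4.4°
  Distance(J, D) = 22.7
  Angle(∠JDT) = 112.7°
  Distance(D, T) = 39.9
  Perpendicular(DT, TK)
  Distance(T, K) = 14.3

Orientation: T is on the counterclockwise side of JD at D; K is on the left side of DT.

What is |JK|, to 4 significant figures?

49.11

J is at the origin; JD runs at 4.4° with length 22.7, so D = 22.7·(cos 4.4°, sin 4.4°) = (22.63, 1.742). ∠JDT = 112.7°, so DT runs at 4.4° + (180° − 112.7°) = 71.70° from the x-axis; with |DT| = 39.9, T = D + 39.9·(cos 71.70°, sin 71.70°) = (35.16, 39.62). DT is perpendicular to TK; with |TK| = 14.3 on the left of DT, K = T + 14.3·(-0.9494, 0.3140) = (21.58, 44.11). Then |JK| = |K − J| = 49.11.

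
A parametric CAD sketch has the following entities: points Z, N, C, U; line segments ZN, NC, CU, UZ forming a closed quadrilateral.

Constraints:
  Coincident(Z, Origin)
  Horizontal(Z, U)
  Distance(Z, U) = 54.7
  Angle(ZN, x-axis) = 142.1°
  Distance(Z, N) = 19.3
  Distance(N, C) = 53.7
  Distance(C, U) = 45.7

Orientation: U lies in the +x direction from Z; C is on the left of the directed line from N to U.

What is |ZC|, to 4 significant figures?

49.93

Checks: Z = (0.00, 0.00) ✓; |NC| = 53.70 ✓; |CU| = 45.70 ✓.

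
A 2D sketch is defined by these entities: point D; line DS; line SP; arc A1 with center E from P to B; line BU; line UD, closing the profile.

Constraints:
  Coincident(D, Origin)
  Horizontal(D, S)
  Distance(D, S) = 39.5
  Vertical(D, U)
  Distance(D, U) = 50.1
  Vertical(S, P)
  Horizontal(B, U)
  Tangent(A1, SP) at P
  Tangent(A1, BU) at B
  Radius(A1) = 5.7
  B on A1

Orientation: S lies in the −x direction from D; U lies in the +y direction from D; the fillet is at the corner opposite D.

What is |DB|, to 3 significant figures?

60.4

The virtual corner opposite D is at (-39.5, 50.1). A1 meets SP tangentially, so EP is at right angles to SP and tangency of A1 to BU means the radius EB is perpendicular to BU, with radius 5.7, so the center E sits 5.7 in from both sides at E = (-33.8, 44.4). That places the tangent points at P = (-39.5, 44.4) on SP and B = (-33.8, 50.1) on BU. Then |DB| = |B − D| = 60.4.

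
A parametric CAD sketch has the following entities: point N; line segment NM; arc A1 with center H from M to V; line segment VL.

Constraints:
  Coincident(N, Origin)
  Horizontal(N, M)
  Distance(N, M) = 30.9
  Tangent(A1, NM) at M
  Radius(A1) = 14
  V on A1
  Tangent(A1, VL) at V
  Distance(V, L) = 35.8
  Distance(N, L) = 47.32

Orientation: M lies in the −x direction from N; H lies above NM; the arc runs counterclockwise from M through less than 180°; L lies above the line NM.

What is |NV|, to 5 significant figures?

20.505

Checks: |HV| = 14.00 ✓; ∠(HV, VL) = 90.00° ✓; |VL| = 35.80 ✓; |NL| = 47.32 ✓.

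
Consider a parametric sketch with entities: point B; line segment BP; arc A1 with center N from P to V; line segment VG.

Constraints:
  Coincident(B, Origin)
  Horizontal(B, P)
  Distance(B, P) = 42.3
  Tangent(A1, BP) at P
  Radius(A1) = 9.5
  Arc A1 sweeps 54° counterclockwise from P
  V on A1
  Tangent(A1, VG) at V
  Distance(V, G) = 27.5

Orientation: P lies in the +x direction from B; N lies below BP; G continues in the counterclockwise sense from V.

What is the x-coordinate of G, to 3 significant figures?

18.5

On A1, P sits at bearing 90° from N; a 54° counterclockwise sweep puts V at bearing 144°, so V = N + 9.5·(cos 144°, sin 144°) = (34.6, -3.92). A1 meets VG tangentially, so NV is at right angles to VG, so VG runs along (−sin 144°, cos 144°); with |VG| = 27.5, G = (18.5, -26.2). So G.x = 18.5.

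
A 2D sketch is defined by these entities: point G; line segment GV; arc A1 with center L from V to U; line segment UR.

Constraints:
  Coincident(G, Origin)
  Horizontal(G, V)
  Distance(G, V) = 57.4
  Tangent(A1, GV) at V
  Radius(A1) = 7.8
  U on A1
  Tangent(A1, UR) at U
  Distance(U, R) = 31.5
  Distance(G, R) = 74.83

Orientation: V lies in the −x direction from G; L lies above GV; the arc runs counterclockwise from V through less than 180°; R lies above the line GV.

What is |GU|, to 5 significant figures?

51.509

G is at the origin; GV is horizontal with |GV| = 57.4 and V on the −x side, so V = (-57.400, 0.0000). Since A1 is tangent to GV there, LV ⟂ GV, so L = V + (0, 7.8) = (-57.400, 7.8000). Since LU ⟂ UR (tangency), |LR| = √(7.8² + 31.5²) = 32.451 regardless of where U sits on A1. So R lies on both circle(G, 74.83) and circle(L, 32.451); the above-GV intersection is R = (-63.440, 39.684). U is the foot of the tangent from R: U = (-50.310, 11.051).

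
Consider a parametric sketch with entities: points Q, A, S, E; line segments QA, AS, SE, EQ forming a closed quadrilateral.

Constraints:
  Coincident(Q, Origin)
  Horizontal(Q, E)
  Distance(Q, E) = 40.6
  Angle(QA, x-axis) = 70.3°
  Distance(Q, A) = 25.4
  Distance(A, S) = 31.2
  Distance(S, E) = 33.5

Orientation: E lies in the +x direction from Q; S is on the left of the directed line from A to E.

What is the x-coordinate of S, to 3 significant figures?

38.3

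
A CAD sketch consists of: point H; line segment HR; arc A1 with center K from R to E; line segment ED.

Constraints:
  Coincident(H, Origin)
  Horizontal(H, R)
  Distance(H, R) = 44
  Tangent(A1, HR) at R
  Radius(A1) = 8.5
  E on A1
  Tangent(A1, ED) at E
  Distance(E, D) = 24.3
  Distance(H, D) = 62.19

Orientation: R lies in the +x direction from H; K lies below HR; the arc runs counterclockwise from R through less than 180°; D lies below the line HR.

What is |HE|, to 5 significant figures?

39.951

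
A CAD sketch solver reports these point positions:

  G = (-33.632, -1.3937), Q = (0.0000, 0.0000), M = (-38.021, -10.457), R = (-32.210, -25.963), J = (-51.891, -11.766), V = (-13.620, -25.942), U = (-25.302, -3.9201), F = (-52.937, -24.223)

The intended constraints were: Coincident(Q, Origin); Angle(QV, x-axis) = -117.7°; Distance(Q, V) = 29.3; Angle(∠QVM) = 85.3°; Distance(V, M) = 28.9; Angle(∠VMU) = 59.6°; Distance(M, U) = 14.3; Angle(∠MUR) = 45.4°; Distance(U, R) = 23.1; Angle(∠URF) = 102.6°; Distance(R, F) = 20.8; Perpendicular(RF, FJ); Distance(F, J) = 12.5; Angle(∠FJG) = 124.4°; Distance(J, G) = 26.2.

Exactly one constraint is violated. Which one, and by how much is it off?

Distance(J, G) = 26.2 — off by 5.20.

Q = (0.00, 0.00) ✓; QV at -117.7° ✓; |QV| = 29.30 ✓; ∠QVM = 85.30° ✓; |VM| = 28.90 ✓; ∠VMU = 59.60° ✓; |MU| = 14.30 ✓; ∠MUR = 45.40° ✓; |UR| = 23.10 ✓; ∠URF = 102.6° ✓; |RF| = 20.80 ✓; ∠(RF, FJ) = 90.00° ✓; |FJ| = 12.50 ✓; ∠FJG = 124.4° ✓; |JG| = 21.00 ✗.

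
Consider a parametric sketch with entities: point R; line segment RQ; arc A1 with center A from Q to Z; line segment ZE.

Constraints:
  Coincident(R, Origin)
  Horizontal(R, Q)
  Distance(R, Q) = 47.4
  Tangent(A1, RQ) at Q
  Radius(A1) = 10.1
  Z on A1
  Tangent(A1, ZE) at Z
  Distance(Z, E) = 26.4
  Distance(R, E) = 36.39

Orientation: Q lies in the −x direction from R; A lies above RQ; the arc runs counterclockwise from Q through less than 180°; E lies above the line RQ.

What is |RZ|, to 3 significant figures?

39.2

Checks: |AZ| = 10.10 ✓; ∠(AZ, ZE) = 90.00° ✓; |ZE| = 26.40 ✓; |RE| = 36.39 ✓.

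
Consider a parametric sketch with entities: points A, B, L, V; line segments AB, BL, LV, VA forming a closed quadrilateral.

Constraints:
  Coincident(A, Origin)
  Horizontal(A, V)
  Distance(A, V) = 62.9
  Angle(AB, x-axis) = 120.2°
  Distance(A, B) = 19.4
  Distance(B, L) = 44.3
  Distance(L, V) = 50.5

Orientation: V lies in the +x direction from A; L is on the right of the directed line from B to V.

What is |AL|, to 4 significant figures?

25.07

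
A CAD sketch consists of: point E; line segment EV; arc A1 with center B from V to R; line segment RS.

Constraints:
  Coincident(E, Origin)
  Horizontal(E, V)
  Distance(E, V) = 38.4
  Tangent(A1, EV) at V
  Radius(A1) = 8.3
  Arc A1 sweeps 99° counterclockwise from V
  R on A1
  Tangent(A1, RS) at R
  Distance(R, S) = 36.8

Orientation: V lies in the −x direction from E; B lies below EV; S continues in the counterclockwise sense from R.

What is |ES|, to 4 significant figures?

61.47

E is at the origin; E and V share the same y with |EV| = 38.4 and V on the −x side, so V = (-38.40, 0.000). Since A1 is tangent to EV there, BV ⟂ EV, so B = V + (0, -8.3) = (-38.40, -8.300). On A1, V sits at bearing 90° from B; a 99° counterclockwise sweep puts R at bearing 189°, so R = B + 8.3·(cos 189°, sin 189°) = (-46.60, -9.598). Tangency of A1 to RS means the radius BR is perpendicular to RS, so RS runs along (−sin 189°, cos 189°); with |RS| = 36.8, S = (-40.84, -45.95). Then |ES| = |S − E| = 61.47.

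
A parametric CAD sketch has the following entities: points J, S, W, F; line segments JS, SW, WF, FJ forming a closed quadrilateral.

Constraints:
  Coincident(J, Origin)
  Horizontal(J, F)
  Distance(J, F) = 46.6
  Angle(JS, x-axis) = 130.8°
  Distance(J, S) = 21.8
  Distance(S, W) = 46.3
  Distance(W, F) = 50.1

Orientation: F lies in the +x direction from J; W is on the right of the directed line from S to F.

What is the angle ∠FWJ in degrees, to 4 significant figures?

66.96°

J is at the origin; JF is horizontal with |JF| = 46.6 and F in +x, so F = (46.6, 0). JS runs at 130.8° with |JS| = 21.8, so S = (-14.24, 16.50). W is determined by |SW| = 46.3 and |WF| = 50.1 together: it lies at the intersection of circle(S, 46.3) and circle(F, 50.1). With |SF| = 63.04, the foot of the radical line on SF is 28.62 from S and the perpendicular offset is √(46.3² − 28.62²) = 36.40. Taking the right-of-SF solution: W = (3.846, -26.12).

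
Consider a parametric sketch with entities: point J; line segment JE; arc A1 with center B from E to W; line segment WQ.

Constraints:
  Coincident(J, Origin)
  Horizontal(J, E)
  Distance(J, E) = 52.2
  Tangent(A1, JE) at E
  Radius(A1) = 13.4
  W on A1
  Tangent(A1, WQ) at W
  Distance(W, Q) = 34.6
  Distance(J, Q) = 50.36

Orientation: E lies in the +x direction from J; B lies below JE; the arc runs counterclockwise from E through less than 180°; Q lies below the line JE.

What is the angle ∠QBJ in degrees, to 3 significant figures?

64.1°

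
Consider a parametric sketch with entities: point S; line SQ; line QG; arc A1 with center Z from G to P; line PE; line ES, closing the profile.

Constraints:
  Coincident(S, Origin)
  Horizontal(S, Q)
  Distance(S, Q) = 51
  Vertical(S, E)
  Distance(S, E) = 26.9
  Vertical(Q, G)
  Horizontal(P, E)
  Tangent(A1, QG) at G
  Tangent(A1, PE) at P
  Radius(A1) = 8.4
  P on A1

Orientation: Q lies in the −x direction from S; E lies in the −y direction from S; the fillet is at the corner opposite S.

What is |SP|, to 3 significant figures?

50.4

S is at the origin; S and Q share the same y with |SQ| = 51.0 and Q on the −x side, so Q = (-51.0, 0.00). SE is vertical with |SE| = 26.9 and E on the −y side, so E = (0.00, -26.9). The virtual corner opposite S is at (-51.0, -26.9). Tangency of A1 to QG means the radius ZG is perpendicular to QG and A1 meets PE tangentially, so ZP is at right angles to PE, with radius 8.4, so the center Z sits 8.4 in from both sides at Z = (-42.6, -18.5). That places the tangent points at G = (-51.0, -18.5) on QG and P = (-42.6, -26.9) on PE. Then |SP| = |P − S| = 50.4.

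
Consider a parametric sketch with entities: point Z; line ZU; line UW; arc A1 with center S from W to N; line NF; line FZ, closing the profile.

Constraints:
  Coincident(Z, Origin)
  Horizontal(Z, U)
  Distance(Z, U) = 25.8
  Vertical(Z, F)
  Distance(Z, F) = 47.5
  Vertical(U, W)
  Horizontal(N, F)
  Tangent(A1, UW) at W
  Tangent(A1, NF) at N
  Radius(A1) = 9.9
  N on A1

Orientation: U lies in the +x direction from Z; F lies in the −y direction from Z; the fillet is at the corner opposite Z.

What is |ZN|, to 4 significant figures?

50.09

Z is at the origin; Z and U share the same y with |ZU| = 25.8 and U on the +x side, so U = (25.80, 0.000). ZF is vertical with |ZF| = 47.5 and F on the −y side, so F = (0.000, -47.50). The virtual corner opposite Z is at (25.80, -47.50). Tangency of A1 to UW means the radius SW is perpendicular to UW and A1 meets NF tangentially, so SN is at right angles to NF, with radius 9.9, so the center S sits 9.9 in from both sides at S = (15.90, -37.60). That places the tangent points at W = (25.80, -37.60) on UW and N = (15.90, -47.50) on NF. Then |ZN| = |N − Z| = 50.09.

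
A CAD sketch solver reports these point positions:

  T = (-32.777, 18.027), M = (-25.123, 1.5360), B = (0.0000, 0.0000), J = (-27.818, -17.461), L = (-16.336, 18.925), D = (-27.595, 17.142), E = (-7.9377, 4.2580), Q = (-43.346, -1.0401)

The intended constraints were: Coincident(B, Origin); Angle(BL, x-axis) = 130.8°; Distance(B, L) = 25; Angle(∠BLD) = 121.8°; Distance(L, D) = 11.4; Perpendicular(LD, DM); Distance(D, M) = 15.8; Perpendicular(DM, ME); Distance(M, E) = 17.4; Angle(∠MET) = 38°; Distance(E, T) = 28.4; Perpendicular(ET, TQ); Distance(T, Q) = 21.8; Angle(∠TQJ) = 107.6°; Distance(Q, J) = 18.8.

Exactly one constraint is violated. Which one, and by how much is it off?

Distance(Q, J) = 18.8 — off by 3.80.

B = (0.00, 0.00) ✓; BL at 130.8° ✓; |BL| = 25.00 ✓; ∠BLD = 121.8° ✓; |LD| = 11.40 ✓; ∠(LD, DM) = 90.00° ✓; |DM| = 15.80 ✓; ∠(DM, ME) = 90.00° ✓; |ME| = 17.40 ✓; ∠MET = 38.00° ✓; |ET| = 28.40 ✓; ∠(ET, TQ) = 90.00° ✓; |TQ| = 21.80 ✓; ∠TQJ = 107.6° ✓; |QJ| = 22.60 ✗.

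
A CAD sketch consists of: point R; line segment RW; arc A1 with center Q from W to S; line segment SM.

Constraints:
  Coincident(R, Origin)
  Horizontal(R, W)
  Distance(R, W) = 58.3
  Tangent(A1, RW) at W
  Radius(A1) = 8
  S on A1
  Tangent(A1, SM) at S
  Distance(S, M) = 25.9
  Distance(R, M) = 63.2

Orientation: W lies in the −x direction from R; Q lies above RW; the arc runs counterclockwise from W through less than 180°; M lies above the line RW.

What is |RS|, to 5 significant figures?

51.102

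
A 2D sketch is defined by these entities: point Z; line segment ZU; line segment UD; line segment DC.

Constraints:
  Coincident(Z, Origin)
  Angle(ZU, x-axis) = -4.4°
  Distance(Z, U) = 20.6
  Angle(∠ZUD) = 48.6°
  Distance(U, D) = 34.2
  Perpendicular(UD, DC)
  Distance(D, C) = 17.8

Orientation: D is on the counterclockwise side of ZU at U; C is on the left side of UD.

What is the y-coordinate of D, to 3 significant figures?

25.7

Z is at the origin; ZU runs at -4.4° with length 20.6, so U = 20.6·(cos -4.4°, sin -4.4°) = (20.5, -1.58). ∠ZUD = 48.6°, so UD runs at -4.4° + (180° − 48.6°) = 127° from the x-axis; with |UD| = 34.2, D = U + 34.2·(cos 127°, sin 127°) = (-0.0428, 25.7). So D.y = 25.7.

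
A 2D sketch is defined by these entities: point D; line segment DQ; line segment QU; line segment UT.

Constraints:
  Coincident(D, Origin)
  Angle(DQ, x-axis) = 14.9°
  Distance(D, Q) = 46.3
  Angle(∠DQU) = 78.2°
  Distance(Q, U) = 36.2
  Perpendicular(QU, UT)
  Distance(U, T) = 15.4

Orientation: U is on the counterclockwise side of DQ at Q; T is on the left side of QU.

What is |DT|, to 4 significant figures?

40.12

D is at the origin; DQ runs at 14.9° with length 46.3, so Q = 46.3·(cos 14.9°, sin 14.9°) = (44.74, 11.91). ∠DQU = 78.2°, so QU runs at 14.9° + (180° − 78.2°) = 116.7° from the x-axis; with |QU| = 36.2, U = Q + 36.2·(cos 116.7°, sin 116.7°) = (28.48, 44.25). QU is perpendicular to UT; with |UT| = 15.4 on the left of QU, T = U + 15.4·(-0.8934, -0.4493) = (14.72, 37.33). Then |DT| = |T − D| = 40.12.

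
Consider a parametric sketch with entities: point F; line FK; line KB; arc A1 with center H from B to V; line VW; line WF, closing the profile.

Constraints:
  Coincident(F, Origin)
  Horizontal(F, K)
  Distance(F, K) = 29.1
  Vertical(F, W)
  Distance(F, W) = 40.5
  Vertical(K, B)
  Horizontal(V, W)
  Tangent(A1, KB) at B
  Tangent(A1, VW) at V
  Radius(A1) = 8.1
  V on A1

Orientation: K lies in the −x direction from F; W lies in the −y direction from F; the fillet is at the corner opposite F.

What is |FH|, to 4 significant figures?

38.61

F is at the origin; F and K share the same y with |FK| = 29.1 and K on the −x side, so K = (-29.10, 0.000). FW is vertical with |FW| = 40.5 and W on the −y side, so W = (0.000, -40.50). The virtual corner opposite F is at (-29.10, -40.50). Since A1 is tangent to KB there, HB ⟂ KB and tangency of A1 to VW means the radius HV is perpendicular to VW, with radius 8.1, so the center H sits 8.1 in from both sides at H = (-21.00, -32.40). Then |FH| = |H − F| = 38.61.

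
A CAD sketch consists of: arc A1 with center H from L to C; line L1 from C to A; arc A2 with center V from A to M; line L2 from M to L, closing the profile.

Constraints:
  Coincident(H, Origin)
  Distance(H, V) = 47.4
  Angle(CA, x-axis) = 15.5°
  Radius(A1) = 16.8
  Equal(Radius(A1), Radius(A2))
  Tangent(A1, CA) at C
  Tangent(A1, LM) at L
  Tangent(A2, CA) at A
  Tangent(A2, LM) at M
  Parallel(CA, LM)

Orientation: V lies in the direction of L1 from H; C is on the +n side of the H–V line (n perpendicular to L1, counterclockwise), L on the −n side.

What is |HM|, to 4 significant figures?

50.29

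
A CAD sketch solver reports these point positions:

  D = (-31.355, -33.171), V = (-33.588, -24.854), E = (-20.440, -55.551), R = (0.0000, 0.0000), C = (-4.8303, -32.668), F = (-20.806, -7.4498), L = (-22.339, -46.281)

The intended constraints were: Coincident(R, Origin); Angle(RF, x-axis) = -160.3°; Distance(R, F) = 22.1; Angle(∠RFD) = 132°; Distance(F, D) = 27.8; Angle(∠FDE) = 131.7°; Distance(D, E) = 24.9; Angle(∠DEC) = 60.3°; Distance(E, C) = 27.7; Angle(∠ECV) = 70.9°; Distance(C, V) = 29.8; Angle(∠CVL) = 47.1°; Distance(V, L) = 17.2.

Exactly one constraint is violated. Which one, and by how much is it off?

Distance(V, L) = 17.2 — off by 7.00.

R = (0.00, 0.00) ✓; RF at -160.3° ✓; |RF| = 22.10 ✓; ∠RFD = 132.0° ✓; |FD| = 27.80 ✓; ∠FDE = 131.7° ✓; |DE| = 24.90 ✓; ∠DEC = 60.30° ✓; |EC| = 27.70 ✓; ∠ECV = 70.90° ✓; |CV| = 29.80 ✓; ∠CVL = 47.10° ✓; |VL| = 24.20 ✗.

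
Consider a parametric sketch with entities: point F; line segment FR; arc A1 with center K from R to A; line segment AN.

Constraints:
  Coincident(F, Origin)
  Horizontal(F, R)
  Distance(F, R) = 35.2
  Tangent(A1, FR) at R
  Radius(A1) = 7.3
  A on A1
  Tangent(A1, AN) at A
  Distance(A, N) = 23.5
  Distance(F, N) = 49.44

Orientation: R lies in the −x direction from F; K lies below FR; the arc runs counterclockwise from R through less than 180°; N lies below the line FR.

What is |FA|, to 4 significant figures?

43.25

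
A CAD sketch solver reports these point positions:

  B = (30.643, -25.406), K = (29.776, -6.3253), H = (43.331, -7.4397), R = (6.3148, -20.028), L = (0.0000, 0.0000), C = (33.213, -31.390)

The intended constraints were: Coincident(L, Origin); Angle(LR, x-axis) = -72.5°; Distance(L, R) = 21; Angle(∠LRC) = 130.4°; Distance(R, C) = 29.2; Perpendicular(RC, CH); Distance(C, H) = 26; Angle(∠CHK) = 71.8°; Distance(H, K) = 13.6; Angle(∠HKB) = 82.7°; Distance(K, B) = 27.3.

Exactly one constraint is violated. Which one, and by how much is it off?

Distance(K, B) = 27.3 — off by 8.20.

L = (0.00, 0.00) ✓; LR at -72.50° ✓; |LR| = 21.00 ✓; ∠LRC = 130.4° ✓; |RC| = 29.20 ✓; ∠(RC, CH) = 90.00° ✓; |CH| = 26.00 ✓; ∠CHK = 71.80° ✓; |HK| = 13.60 ✓; ∠HKB = 82.70° ✓; |KB| = 19.10 ✗.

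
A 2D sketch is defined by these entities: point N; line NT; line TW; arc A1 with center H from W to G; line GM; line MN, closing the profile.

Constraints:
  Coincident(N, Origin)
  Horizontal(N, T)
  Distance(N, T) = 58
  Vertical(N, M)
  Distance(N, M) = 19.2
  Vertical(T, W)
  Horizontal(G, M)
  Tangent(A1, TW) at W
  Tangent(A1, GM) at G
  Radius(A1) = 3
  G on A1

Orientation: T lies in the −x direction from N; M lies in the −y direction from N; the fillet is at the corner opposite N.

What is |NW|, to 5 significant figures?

60.220

The virtual corner opposite N is at (-58.000, -19.200). Since A1 is tangent to TW there, HW ⟂ TW and tangency of A1 to GM means the radius HG is perpendicular to GM, with radius 3.0, so the center H sits 3.0 in from both sides at H = (-55.000, -16.200). That places the tangent points at W = (-58.000, -16.200) on TW and G = (-55.000, -19.200) on GM. Then |NW| = |W − N| = 60.220.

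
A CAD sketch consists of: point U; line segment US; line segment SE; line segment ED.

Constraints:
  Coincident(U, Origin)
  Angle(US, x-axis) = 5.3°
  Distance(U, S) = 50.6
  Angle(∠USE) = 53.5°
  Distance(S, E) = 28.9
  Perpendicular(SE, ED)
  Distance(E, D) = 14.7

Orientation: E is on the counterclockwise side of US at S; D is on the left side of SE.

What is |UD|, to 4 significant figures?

26.00

∠USE = 53.5°, so SE runs at 5.3° + (180° − 53.5°) = 131.8° from the x-axis; with |SE| = 28.9, E = S + 28.9·(cos 131.8°, sin 131.8°) = (31.12, 26.22). The perpendicularity gives ED at right angles to SE; with |ED| = 14.7 on the left of SE, D = E + 14.7·(-0.7455, -0.6665) = (20.16, 16.42). Then |UD| = |D − U| = 26.00.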